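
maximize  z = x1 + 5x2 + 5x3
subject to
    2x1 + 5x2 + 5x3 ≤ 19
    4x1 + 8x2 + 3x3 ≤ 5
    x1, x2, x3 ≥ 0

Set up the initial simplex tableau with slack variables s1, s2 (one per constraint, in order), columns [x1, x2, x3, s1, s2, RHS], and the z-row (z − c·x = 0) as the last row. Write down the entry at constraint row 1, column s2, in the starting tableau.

Slack s2 belongs to constraint 2; its column is the unit vector e_2, so the entry in row 1 is 0.

0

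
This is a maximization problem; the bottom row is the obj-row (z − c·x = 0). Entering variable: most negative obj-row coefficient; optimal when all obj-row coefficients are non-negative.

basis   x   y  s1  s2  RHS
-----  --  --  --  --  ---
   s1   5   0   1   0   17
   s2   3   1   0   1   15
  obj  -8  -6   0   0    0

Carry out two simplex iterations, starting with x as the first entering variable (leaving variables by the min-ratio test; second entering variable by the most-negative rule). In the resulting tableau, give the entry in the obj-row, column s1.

Ratio test on column x — row 1: 17/5 = 17/5; row 2: 15/3 = 5. Minimum is 17/5 at row 1 (s1 leaves); pivot element 5.
Divide row 1 by 5; eliminate column x from the other rows.
Second iteration: most negative obj-row entry is -6 in column y, so y enters.
Ratio test on column y — row 1: entry 0 ≤ 0; row 2: (24/5)/1 = 24/5. Minimum is 24/5 at row 2 (s2 leaves); pivot element 1.
Divide row 2 by 1; eliminate column y from the other rows.
After both pivots, the entry at the obj-row, column s1 is -2.

-2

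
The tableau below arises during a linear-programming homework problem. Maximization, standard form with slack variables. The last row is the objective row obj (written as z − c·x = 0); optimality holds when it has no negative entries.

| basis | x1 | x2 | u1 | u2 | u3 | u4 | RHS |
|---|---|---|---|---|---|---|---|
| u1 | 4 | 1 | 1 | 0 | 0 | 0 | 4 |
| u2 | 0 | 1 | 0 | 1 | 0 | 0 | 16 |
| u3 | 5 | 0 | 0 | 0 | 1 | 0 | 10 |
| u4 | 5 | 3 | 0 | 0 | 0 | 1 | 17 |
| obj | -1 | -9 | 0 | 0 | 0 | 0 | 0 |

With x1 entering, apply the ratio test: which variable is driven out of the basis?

u1

Column x1 entries and ratios — u1: 4/4 = 1; u2: 0 ≤ 0, skip; u3: 10/5 = 2; u4: 17/5 = 17/5.
Smallest ratio is 1 in the row of u1, so u1 leaves.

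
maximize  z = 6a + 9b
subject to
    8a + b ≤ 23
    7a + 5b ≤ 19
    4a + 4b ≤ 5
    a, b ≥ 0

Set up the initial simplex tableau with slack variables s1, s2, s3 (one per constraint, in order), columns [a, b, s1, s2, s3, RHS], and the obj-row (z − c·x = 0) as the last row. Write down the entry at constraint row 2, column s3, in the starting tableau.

Slack s3 belongs to constraint 3; its column is the unit vector e_3, so the entry in row 2 is 0.

0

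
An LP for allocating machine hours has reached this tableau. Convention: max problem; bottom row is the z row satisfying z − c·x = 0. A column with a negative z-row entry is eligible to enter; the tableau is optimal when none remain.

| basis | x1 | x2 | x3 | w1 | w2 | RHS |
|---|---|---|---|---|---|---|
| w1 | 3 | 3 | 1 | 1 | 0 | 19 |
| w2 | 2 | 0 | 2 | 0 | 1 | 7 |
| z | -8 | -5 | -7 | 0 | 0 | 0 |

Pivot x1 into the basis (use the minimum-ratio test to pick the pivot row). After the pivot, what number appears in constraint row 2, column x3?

Ratio test on column x1 — row 1: 19/3 = 19/3; row 2: 7/2 = 7/2. Minimum is 7/2 at row 2 (w2 leaves); pivot element 2.
Divide row 2 by 2; eliminate column x1 from the other rows.
In the new row 2, the x3 entry is the old entry divided by the pivot: 2/2 = 1.

1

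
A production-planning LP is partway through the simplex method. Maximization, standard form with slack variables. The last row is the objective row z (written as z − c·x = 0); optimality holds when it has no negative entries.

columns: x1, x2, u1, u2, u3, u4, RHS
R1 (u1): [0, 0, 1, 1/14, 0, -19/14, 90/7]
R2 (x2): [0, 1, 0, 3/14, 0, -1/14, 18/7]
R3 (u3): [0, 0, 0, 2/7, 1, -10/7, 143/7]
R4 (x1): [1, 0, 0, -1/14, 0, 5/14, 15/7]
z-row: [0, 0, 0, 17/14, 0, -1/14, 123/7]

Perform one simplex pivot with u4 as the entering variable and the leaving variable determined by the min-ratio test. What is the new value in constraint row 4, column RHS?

6

Ratio test on column u4 — row 1: entry -19/14 ≤ 0; row 2: entry -1/14 ≤ 0; row 3: entry -10/7 ≤ 0; row 4: (15/7)/(5/14) = 6. Minimum is 6 at row 4 (x1 leaves); pivot element 5/14.
Divide row 4 by 5/14; eliminate column u4 from the other rows.
In the new row 4, the RHS entry is the old entry divided by the pivot: (15/7)/(5/14) = 6.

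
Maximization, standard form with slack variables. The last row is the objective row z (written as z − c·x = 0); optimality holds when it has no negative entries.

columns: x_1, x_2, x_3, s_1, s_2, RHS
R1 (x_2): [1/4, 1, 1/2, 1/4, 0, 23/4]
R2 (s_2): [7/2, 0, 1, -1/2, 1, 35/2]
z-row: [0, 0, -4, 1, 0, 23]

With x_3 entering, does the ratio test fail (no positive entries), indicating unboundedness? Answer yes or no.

no

Column x_3 has positive entries in row(s) 1, 2, so the ratio test bounds it — not unbounded.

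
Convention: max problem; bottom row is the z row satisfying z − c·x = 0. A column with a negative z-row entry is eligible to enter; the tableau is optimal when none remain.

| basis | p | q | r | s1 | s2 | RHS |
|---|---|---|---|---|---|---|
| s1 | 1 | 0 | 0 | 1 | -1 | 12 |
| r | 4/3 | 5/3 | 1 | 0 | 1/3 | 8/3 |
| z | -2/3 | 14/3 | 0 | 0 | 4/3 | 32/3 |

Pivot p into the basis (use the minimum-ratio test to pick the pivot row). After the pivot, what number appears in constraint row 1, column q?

Ratio test on column p — row 1: 12/1 = 12; row 2: (8/3)/(4/3) = 2. Minimum is 2 at row 2 (r leaves); pivot element 4/3.
Divide row 2 by 4/3; eliminate column p from the other rows.
Row 1 update in column q: 0 − 1·(5/4) = -5/4.

-5/4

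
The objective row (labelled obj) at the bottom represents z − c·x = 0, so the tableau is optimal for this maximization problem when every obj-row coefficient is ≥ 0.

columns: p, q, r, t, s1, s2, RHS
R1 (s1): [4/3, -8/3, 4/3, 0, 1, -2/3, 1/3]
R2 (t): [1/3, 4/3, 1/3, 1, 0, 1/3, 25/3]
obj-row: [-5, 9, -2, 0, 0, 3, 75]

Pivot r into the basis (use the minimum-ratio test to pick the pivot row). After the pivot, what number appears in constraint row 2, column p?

0

Ratio test on column r — row 1: (1/3)/(4/3) = 1/4; row 2: (25/3)/(1/3) = 25. Minimum is 1/4 at row 1 (s1 leaves); pivot element 4/3.
Divide row 1 by 4/3; eliminate column r from the other rows.
Row 2 update in column p: 1/3 − (1/3)·1 = 0.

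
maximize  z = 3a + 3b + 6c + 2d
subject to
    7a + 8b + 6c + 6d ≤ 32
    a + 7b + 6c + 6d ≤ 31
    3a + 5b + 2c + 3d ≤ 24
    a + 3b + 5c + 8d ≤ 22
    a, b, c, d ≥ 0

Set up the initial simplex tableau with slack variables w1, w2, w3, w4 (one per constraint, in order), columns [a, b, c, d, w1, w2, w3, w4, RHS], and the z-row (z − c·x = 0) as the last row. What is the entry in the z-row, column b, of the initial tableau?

The z-row carries the negated objective coefficients: the b entry is -3.

-3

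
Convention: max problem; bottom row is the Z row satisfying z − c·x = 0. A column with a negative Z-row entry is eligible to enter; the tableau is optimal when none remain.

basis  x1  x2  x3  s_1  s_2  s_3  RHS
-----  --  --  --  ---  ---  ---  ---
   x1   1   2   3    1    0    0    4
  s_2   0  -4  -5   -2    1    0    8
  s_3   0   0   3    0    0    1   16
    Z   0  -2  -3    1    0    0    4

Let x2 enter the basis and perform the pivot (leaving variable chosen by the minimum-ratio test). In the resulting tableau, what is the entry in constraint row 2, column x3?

1

Ratio test on column x2 — row 1: 4/2 = 2; row 2: entry -4 ≤ 0; row 3: entry 0 ≤ 0. Minimum is 2 at row 1 (x1 leaves); pivot element 2.
Divide row 1 by 2; eliminate column x2 from the other rows.
Row 2 update in column x3: -5 − (-4)·(3/2) = 1.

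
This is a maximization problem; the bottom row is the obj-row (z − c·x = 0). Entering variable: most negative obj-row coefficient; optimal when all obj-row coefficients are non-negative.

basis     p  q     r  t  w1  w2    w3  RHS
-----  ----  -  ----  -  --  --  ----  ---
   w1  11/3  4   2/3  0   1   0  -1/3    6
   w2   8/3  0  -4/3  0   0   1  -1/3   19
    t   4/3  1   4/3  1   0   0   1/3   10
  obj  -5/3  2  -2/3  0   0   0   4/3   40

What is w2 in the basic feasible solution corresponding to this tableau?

w2 is basic (row 2); its value is the RHS of that row, 19.

19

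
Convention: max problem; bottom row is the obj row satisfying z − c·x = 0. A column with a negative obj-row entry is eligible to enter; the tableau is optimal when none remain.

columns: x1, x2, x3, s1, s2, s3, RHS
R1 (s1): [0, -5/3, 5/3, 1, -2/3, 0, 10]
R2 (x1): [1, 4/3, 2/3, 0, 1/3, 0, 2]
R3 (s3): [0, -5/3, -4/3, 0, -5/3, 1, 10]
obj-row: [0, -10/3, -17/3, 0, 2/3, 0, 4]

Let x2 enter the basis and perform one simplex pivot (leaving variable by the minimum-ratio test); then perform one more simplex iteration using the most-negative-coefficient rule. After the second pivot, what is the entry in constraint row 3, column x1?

Ratio test on column x2 — row 1: entry -5/3 ≤ 0; row 2: 2/(4/3) = 3/2; row 3: entry -5/3 ≤ 0. Minimum is 3/2 at row 2 (x1 leaves); pivot element 4/3.
Divide row 2 by 4/3; eliminate column x2 from the other rows.
Second iteration: most negative obj-row entry is -4 in column x3, so x3 enters.
Ratio test on column x3 — row 1: (25/2)/(5/2) = 5; row 2: (3/2)/(1/2) = 3; row 3: entry -1/2 ≤ 0. Minimum is 3 at row 2 (x2 leaves); pivot element 1/2.
Divide row 2 by 1/2; eliminate column x3 from the other rows.
After both pivots, the entry at constraint row 3, column x1 is 2.

2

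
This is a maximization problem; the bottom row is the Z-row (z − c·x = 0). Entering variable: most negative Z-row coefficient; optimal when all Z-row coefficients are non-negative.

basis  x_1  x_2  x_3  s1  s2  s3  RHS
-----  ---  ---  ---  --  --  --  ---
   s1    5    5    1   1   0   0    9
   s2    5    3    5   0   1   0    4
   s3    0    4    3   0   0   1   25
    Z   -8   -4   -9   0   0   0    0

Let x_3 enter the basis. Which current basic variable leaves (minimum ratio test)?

s2

Column x_3 entries and ratios — s1: 9/1 = 9; s2: 4/5 = 4/5; s3: 25/3 = 25/3.
Smallest ratio is 4/5 in the row of s2, so s2 leaves.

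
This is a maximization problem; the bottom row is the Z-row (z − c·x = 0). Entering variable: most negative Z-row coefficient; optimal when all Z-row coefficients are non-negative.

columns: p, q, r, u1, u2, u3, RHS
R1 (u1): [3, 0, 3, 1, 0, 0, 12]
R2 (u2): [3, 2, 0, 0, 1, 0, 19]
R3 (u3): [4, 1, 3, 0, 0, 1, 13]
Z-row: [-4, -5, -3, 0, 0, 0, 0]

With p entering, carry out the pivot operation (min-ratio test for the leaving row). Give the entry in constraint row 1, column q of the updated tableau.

-3/4

Ratio test on column p — row 1: 12/3 = 4; row 2: 19/3 = 19/3; row 3: 13/4 = 13/4. Minimum is 13/4 at row 3 (u3 leaves); pivot element 4.
Divide row 3 by 4; eliminate column p from the other rows.
Row 1 update in column q: 0 − 3·(1/4) = -3/4.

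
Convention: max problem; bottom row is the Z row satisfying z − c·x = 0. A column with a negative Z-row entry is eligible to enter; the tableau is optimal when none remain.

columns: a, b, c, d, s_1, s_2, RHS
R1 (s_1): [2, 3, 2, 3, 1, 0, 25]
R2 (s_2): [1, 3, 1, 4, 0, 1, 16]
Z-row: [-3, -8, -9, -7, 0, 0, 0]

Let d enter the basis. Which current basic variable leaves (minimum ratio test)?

s_2

Column d entries and ratios — s_1: 25/3 = 25/3; s_2: 16/4 = 4.
Smallest ratio is 4 in the row of s_2, so s_2 leaves.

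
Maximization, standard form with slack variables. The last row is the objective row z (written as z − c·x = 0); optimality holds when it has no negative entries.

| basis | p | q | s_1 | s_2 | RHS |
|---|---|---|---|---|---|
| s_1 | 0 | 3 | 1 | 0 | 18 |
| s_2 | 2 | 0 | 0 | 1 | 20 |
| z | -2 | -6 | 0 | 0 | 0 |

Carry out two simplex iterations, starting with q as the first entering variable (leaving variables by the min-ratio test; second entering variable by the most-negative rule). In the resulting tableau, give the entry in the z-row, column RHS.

56

Ratio test on column q — row 1: 18/3 = 6; row 2: entry 0 ≤ 0. Minimum is 6 at row 1 (s_1 leaves); pivot element 3.
Divide row 1 by 3; eliminate column q from the other rows.
Second iteration: most negative z-row entry is -2 in column p, so p enters.
Ratio test on column p — row 1: entry 0 ≤ 0; row 2: 20/2 = 10. Minimum is 10 at row 2 (s_2 leaves); pivot element 2.
Divide row 2 by 2; eliminate column p from the other rows.
After both pivots, the entry at the z-row, column RHS is 56.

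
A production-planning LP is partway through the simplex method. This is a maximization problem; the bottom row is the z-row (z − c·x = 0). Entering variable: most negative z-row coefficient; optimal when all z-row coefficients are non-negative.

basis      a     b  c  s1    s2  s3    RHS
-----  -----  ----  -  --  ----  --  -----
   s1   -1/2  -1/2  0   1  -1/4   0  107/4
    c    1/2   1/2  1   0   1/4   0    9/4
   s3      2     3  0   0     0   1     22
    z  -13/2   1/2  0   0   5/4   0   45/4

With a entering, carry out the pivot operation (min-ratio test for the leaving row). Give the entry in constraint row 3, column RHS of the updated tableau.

13

Ratio test on column a — row 1: entry -1/2 ≤ 0; row 2: (9/4)/(1/2) = 9/2; row 3: 22/2 = 11. Minimum is 9/2 at row 2 (c leaves); pivot element 1/2.
Divide row 2 by 1/2; eliminate column a from the other rows.
Row 3 update in column RHS: 22 − 2·(9/2) = 13.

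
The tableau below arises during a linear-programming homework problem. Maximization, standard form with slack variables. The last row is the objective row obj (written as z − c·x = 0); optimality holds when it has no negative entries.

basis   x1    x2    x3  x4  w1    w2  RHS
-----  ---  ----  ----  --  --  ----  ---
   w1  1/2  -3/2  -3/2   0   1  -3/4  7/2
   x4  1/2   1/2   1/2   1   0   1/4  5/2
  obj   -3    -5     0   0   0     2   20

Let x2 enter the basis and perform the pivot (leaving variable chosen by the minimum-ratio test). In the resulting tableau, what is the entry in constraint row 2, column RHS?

Ratio test on column x2 — row 1: entry -3/2 ≤ 0; row 2: (5/2)/(1/2) = 5. Minimum is 5 at row 2 (x4 leaves); pivot element 1/2.
Divide row 2 by 1/2; eliminate column x2 from the other rows.
In the new row 2, the RHS entry is the old entry divided by the pivot: (5/2)/(1/2) = 5.

5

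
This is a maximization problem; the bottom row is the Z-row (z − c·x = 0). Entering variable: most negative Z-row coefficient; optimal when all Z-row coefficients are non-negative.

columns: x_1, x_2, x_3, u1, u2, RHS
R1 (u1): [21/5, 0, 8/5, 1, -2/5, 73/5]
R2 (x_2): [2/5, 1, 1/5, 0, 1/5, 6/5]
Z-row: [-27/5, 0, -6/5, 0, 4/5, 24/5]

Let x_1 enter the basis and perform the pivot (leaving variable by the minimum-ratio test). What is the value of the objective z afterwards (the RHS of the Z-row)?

Ratio test on column x_1 — row 1: (73/5)/(21/5) = 73/21; row 2: (6/5)/(2/5) = 3. Minimum is 3 at row 2 (x_2 leaves); pivot element 2/5.
Pivot on row 2; the Z-row RHS becomes 24/5 − (-27/5)·3 = 21.

21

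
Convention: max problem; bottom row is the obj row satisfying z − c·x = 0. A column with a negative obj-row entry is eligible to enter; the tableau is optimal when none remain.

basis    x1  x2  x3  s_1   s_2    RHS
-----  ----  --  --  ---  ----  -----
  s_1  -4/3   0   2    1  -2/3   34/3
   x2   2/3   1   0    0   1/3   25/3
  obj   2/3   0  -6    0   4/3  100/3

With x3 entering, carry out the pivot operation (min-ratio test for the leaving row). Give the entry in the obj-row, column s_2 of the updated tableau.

-2/3

Ratio test on column x3 — row 1: (34/3)/2 = 17/3; row 2: entry 0 ≤ 0. Minimum is 17/3 at row 1 (s_1 leaves); pivot element 2.
Divide row 1 by 2; eliminate column x3 from the other rows.
obj-row update in column s_2: 4/3 − (-6)·(-1/3) = -2/3.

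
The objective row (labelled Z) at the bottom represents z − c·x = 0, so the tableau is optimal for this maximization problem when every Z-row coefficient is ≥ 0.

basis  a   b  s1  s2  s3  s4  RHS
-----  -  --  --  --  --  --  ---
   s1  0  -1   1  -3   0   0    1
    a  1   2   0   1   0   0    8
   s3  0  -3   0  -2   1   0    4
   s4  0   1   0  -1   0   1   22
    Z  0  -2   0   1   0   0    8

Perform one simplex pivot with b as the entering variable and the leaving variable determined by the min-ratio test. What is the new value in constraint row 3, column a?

3/2

Ratio test on column b — row 1: entry -1 ≤ 0; row 2: 8/2 = 4; row 3: entry -3 ≤ 0; row 4: 22/1 = 22. Minimum is 4 at row 2 (a leaves); pivot element 2.
Divide row 2 by 2; eliminate column b from the other rows.
Row 3 update in column a: 0 − (-3)·(1/2) = 3/2.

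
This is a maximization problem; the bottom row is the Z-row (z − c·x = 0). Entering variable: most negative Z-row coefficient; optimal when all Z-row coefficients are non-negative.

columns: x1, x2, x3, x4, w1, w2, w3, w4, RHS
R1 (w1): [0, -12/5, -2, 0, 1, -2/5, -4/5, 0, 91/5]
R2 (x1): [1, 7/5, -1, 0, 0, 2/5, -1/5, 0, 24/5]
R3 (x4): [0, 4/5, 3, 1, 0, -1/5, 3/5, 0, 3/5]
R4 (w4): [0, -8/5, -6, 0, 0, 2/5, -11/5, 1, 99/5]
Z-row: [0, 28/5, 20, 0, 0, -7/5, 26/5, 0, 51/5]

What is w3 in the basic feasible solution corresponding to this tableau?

0

w3 is not in the basis, so in the current basic feasible solution w3 = 0.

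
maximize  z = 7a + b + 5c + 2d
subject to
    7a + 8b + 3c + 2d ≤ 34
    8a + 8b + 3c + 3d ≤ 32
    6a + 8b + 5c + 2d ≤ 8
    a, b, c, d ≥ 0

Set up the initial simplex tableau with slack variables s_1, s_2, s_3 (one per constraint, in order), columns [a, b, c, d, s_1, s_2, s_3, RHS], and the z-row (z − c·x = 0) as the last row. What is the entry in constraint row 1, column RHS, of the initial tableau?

34

The RHS of constraint 1 is b_1 = 34.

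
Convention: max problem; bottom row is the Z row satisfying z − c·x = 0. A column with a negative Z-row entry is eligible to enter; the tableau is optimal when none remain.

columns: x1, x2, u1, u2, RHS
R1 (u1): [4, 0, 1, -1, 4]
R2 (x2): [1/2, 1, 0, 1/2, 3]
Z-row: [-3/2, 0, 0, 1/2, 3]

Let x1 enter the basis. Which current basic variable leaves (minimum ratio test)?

Column x1 entries and ratios — u1: 4/4 = 1; x2: 3/(1/2) = 6.
Smallest ratio is 1 in the row of u1, so u1 leaves.

u1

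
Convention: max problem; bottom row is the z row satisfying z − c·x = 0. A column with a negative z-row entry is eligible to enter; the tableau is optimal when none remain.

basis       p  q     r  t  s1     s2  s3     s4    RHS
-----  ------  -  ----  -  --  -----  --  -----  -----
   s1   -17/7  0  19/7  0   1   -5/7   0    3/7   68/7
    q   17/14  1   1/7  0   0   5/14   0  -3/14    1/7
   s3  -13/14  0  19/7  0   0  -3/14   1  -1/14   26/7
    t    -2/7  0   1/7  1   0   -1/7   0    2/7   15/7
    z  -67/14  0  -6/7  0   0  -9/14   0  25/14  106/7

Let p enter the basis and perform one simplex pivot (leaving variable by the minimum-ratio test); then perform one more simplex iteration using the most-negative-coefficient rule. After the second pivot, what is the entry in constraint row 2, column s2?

5/2

Ratio test on column p — row 1: entry -17/7 ≤ 0; row 2: (1/7)/(17/14) = 2/17; row 3: entry -13/14 ≤ 0; row 4: entry -2/7 ≤ 0. Minimum is 2/17 at row 2 (q leaves); pivot element 17/14.
Divide row 2 by 17/14; eliminate column p from the other rows.
Second iteration: most negative z-row entry is -5/17 in column r, so r enters.
Ratio test on column r — row 1: 10/3 = 10/3; row 2: (2/17)/(2/17) = 1; row 3: (65/17)/(48/17) = 65/48; row 4: (37/17)/(3/17) = 37/3. Minimum is 1 at row 2 (p leaves); pivot element 2/17.
Divide row 2 by 2/17; eliminate column r from the other rows.
After both pivots, the entry at constraint row 2, column s2 is 5/2.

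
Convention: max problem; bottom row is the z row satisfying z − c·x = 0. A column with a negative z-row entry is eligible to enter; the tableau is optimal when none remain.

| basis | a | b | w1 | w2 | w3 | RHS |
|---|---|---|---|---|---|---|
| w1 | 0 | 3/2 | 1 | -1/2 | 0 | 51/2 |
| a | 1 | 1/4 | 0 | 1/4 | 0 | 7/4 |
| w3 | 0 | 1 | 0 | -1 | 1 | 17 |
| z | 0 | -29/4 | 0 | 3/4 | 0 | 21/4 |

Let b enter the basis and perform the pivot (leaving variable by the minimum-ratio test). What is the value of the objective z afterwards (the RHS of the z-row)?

Ratio test on column b — row 1: (51/2)/(3/2) = 17; row 2: (7/4)/(1/4) = 7; row 3: 17/1 = 17. Minimum is 7 at row 2 (a leaves); pivot element 1/4.
Pivot on row 2; the z-row RHS becomes 21/4 − (-29/4)·7 = 56.

56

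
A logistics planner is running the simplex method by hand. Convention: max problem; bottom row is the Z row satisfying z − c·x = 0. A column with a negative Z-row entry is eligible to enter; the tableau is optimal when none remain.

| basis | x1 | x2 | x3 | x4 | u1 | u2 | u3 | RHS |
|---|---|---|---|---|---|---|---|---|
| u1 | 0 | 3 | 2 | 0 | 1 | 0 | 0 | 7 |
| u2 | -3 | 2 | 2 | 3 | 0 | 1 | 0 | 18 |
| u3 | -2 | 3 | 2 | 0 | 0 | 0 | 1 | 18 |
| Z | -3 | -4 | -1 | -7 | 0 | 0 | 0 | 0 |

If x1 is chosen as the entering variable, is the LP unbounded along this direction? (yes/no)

Every constraint-row entry in column x1 is ≤ 0, so increasing x1 is unbounded.

yes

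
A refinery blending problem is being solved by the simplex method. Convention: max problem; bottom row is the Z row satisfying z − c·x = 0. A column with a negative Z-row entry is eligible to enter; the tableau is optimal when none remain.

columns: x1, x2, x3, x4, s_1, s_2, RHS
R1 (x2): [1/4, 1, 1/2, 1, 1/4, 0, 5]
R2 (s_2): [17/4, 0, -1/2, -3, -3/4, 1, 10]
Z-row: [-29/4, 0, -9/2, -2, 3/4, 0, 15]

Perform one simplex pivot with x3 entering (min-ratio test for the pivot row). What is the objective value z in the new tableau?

60

Ratio test on column x3 — row 1: 5/(1/2) = 10; row 2: entry -1/2 ≤ 0. Minimum is 10 at row 1 (x2 leaves); pivot element 1/2.
Pivot on row 1; the Z-row RHS becomes 15 − (-9/2)·10 = 60.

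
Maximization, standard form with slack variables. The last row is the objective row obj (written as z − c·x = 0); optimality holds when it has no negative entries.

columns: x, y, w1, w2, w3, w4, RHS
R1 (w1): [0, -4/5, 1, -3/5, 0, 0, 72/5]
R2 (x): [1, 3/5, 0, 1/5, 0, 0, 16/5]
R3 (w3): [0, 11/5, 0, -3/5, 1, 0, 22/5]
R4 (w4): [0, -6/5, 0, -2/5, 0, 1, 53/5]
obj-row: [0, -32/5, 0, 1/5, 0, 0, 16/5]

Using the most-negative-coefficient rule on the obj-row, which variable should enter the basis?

y

Negative obj-row entries: y: -32/5.
The most negative is -32/5 in column y, so y enters.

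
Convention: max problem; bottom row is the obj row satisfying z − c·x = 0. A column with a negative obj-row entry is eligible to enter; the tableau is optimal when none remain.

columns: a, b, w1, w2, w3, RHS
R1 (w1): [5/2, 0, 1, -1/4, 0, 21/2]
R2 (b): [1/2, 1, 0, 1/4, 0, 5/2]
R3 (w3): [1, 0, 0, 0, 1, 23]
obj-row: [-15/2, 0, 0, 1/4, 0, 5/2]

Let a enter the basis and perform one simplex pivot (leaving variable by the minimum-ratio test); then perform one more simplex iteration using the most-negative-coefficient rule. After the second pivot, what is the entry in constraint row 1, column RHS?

Ratio test on column a — row 1: (21/2)/(5/2) = 21/5; row 2: (5/2)/(1/2) = 5; row 3: 23/1 = 23. Minimum is 21/5 at row 1 (w1 leaves); pivot element 5/2.
Divide row 1 by 5/2; eliminate column a from the other rows.
Second iteration: most negative obj-row entry is -1/2 in column w2, so w2 enters.
Ratio test on column w2 — row 1: entry -1/10 ≤ 0; row 2: (2/5)/(3/10) = 4/3; row 3: (94/5)/(1/10) = 188. Minimum is 4/3 at row 2 (b leaves); pivot element 3/10.
Divide row 2 by 3/10; eliminate column w2 from the other rows.
After both pivots, the entry at constraint row 1, column RHS is 13/3.

13/3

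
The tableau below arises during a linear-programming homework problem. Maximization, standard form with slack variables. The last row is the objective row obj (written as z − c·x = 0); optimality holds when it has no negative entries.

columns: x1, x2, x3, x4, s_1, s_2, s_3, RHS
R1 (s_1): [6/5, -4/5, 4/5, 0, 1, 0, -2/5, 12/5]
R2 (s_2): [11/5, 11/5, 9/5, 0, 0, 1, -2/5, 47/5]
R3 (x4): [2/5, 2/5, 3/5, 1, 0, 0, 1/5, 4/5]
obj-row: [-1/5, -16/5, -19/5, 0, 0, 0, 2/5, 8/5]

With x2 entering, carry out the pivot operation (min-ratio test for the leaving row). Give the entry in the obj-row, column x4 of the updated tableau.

Ratio test on column x2 — row 1: entry -4/5 ≤ 0; row 2: (47/5)/(11/5) = 47/11; row 3: (4/5)/(2/5) = 2. Minimum is 2 at row 3 (x4 leaves); pivot element 2/5.
Divide row 3 by 2/5; eliminate column x2 from the other rows.
obj-row update in column x4: 0 − (-16/5)·(5/2) = 8.

8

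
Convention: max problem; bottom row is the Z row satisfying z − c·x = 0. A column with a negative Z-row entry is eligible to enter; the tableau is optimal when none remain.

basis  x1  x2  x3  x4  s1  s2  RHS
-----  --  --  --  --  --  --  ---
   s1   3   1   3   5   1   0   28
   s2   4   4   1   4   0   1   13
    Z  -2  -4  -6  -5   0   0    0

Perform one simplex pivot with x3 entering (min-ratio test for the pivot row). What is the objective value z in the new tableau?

56

Ratio test on column x3 — row 1: 28/3 = 28/3; row 2: 13/1 = 13. Minimum is 28/3 at row 1 (s1 leaves); pivot element 3.
Pivot on row 1; the Z-row RHS becomes 0 − (-6)·(28/3) = 56.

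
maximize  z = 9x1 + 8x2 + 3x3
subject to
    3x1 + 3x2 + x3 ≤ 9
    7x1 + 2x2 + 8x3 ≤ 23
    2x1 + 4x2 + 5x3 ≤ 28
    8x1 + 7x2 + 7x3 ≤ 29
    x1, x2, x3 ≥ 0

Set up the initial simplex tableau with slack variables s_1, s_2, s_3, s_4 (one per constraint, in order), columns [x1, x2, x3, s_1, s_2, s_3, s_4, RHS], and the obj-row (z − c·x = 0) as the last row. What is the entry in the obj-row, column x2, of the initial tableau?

-8

The obj-row carries the negated objective coefficients: the x2 entry is -8.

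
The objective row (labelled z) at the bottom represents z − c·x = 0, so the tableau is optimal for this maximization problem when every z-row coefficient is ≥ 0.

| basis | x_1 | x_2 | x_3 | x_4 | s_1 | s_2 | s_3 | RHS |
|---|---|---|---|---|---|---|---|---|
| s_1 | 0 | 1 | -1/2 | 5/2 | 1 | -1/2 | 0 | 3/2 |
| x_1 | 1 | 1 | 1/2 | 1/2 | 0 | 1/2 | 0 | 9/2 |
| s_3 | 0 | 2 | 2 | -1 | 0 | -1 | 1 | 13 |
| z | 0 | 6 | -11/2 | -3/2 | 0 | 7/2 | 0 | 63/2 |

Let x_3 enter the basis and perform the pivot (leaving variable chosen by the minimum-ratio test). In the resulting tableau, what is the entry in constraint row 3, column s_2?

Ratio test on column x_3 — row 1: entry -1/2 ≤ 0; row 2: (9/2)/(1/2) = 9; row 3: 13/2 = 13/2. Minimum is 13/2 at row 3 (s_3 leaves); pivot element 2.
Divide row 3 by 2; eliminate column x_3 from the other rows.
In the new row 3, the s_2 entry is the old entry divided by the pivot: (-1)/2 = -1/2.

-1/2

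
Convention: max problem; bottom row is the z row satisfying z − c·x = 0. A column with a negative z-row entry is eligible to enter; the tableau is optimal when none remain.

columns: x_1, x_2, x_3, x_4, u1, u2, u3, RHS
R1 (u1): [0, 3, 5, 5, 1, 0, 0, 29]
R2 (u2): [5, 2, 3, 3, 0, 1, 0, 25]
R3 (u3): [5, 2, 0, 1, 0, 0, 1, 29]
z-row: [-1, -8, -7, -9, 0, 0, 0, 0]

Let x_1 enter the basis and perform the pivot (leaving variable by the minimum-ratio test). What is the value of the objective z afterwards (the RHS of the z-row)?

Ratio test on column x_1 — row 1: entry 0 ≤ 0; row 2: 25/5 = 5; row 3: 29/5 = 29/5. Minimum is 5 at row 2 (u2 leaves); pivot element 5.
Pivot on row 2; the z-row RHS becomes 0 − (-1)·5 = 5.

5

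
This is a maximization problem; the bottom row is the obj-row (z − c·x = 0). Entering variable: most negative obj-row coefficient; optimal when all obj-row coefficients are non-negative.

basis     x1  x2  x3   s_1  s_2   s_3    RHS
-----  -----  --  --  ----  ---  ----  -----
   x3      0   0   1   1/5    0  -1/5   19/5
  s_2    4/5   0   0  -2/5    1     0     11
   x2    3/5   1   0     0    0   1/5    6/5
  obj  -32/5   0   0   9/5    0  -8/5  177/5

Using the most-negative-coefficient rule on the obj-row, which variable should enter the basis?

x1

Negative obj-row entries: x1: -32/5, s_3: -8/5.
The most negative is -32/5 in column x1, so x1 enters.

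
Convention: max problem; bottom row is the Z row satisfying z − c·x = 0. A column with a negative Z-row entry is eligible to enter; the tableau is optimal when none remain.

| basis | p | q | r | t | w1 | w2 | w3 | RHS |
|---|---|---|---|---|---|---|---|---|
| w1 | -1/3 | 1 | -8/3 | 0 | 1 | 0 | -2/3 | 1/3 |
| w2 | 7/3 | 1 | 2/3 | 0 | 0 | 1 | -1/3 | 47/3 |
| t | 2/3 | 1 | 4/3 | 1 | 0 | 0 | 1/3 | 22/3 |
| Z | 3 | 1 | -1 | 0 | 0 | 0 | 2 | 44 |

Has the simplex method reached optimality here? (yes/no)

no

The Z-row has a negative entry -1 in column r, so it is not optimal.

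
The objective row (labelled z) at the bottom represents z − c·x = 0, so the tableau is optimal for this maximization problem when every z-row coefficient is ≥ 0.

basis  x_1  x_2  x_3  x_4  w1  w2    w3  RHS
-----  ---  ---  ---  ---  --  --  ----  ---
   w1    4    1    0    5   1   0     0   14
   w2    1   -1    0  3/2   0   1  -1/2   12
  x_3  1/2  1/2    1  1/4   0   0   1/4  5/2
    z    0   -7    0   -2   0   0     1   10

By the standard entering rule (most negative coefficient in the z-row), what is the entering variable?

x_2

Negative z-row entries: x_2: -7, x_4: -2.
The most negative is -7 in column x_2, so x_2 enters.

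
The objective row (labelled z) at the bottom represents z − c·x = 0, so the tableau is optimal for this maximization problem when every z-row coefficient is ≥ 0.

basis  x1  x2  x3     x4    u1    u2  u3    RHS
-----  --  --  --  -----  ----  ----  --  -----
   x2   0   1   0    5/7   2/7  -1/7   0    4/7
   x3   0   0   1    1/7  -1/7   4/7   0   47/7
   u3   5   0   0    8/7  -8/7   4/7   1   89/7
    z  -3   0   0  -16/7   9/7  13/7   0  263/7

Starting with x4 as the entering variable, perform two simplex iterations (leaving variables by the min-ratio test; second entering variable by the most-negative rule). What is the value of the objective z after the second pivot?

1162/25

Ratio test on column x4 — row 1: (4/7)/(5/7) = 4/5; row 2: (47/7)/(1/7) = 47; row 3: (89/7)/(8/7) = 89/8. Minimum is 4/5 at row 1 (x2 leaves); pivot element 5/7.
Pivot on row 1; the z-row RHS becomes 263/7 − (-16/7)·(4/5) = 197/5.
Next entering variable (most negative z-row entry -3): x1.
Ratio test on column x1 — row 1: entry 0 ≤ 0; row 2: entry 0 ≤ 0; row 3: (59/5)/5 = 59/25. Minimum is 59/25 at row 3 (u3 leaves); pivot element 5.
After the second pivot the z-row RHS is 197/5 − (-3)·(59/25) = 1162/25.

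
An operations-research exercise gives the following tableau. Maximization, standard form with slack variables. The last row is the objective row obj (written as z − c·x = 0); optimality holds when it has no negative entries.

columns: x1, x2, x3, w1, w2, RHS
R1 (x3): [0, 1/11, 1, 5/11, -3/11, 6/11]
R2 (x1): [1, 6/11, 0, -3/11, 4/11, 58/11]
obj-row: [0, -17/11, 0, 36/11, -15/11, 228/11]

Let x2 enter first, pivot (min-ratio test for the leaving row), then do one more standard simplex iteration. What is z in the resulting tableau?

36

Ratio test on column x2 — row 1: (6/11)/(1/11) = 6; row 2: (58/11)/(6/11) = 29/3. Minimum is 6 at row 1 (x3 leaves); pivot element 1/11.
Pivot on row 1; the obj-row RHS becomes 228/11 − (-17/11)·6 = 30.
Next entering variable (most negative obj-row entry -6): w2.
Ratio test on column w2 — row 1: entry -3 ≤ 0; row 2: 2/2 = 1. Minimum is 1 at row 2 (x1 leaves); pivot element 2.
After the second pivot the obj-row RHS is 30 − (-6)·1 = 36.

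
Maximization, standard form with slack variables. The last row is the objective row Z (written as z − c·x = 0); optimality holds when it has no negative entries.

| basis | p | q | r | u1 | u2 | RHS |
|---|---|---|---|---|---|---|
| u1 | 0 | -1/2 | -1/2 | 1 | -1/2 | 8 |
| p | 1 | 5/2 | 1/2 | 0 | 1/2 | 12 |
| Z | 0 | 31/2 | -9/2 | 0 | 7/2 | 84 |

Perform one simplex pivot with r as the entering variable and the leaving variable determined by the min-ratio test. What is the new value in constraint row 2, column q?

5

Ratio test on column r — row 1: entry -1/2 ≤ 0; row 2: 12/(1/2) = 24. Minimum is 24 at row 2 (p leaves); pivot element 1/2.
Divide row 2 by 1/2; eliminate column r from the other rows.
In the new row 2, the q entry is the old entry divided by the pivot: (5/2)/(1/2) = 5.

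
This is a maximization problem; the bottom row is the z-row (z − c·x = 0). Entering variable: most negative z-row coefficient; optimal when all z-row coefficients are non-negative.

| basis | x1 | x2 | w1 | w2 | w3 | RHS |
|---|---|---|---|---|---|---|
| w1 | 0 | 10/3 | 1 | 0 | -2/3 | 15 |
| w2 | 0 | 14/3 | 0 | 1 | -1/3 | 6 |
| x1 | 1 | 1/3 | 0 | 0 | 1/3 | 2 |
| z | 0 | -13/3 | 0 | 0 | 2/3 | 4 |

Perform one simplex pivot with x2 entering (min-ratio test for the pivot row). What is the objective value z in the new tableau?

67/7

Ratio test on column x2 — row 1: 15/(10/3) = 9/2; row 2: 6/(14/3) = 9/7; row 3: 2/(1/3) = 6. Minimum is 9/7 at row 2 (w2 leaves); pivot element 14/3.
Pivot on row 2; the z-row RHS becomes 4 − (-13/3)·(9/7) = 67/7.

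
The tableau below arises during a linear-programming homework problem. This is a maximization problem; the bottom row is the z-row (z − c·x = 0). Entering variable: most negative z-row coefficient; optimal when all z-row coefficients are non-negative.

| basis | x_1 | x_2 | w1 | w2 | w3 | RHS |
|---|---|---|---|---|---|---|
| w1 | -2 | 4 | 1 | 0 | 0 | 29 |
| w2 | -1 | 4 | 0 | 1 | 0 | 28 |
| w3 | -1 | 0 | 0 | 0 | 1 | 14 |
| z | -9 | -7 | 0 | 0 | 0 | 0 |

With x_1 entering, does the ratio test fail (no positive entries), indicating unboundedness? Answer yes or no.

yes

Every constraint-row entry in column x_1 is ≤ 0, so increasing x_1 is unbounded.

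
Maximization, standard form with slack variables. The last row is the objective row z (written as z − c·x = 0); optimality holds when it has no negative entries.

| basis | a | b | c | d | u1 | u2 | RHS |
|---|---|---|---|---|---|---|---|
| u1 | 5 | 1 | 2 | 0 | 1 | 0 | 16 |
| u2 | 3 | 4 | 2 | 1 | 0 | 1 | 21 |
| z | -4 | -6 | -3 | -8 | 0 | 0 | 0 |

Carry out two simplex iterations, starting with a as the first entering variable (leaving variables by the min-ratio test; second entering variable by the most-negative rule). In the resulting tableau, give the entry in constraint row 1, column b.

1/5

Ratio test on column a — row 1: 16/5 = 16/5; row 2: 21/3 = 7. Minimum is 16/5 at row 1 (u1 leaves); pivot element 5.
Divide row 1 by 5; eliminate column a from the other rows.
Second iteration: most negative z-row entry is -8 in column d, so d enters.
Ratio test on column d — row 1: entry 0 ≤ 0; row 2: (57/5)/1 = 57/5. Minimum is 57/5 at row 2 (u2 leaves); pivot element 1.
Divide row 2 by 1; eliminate column d from the other rows.
After both pivots, the entry at constraint row 1, column b is 1/5.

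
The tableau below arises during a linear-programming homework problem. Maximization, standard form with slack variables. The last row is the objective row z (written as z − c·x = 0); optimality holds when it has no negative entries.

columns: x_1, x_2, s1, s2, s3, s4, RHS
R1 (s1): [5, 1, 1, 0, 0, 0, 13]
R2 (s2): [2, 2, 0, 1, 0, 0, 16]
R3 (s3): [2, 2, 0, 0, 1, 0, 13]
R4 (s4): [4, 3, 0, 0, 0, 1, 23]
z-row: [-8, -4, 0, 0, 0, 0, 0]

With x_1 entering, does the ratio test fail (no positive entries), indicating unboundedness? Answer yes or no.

Column x_1 has positive entries in row(s) 1, 2, 3, 4, so the ratio test bounds it — not unbounded.

no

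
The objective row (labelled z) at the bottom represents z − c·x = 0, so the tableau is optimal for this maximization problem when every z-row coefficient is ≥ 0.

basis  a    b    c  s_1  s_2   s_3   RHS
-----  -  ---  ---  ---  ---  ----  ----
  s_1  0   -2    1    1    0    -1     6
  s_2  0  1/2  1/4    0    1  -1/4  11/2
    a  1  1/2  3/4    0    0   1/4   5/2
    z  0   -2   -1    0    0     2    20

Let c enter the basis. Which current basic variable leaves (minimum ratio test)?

a

Column c entries and ratios — s_1: 6/1 = 6; s_2: (11/2)/(1/4) = 22; a: (5/2)/(3/4) = 10/3.
Smallest ratio is 10/3 in the row of a, so a leaves.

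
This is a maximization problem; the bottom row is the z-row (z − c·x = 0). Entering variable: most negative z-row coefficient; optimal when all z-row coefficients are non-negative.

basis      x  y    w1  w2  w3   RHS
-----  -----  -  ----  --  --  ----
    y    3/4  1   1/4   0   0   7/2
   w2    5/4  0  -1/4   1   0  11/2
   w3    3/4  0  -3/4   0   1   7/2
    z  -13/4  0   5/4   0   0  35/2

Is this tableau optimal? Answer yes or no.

The z-row has a negative entry -13/4 in column x, so it is not optimal.

no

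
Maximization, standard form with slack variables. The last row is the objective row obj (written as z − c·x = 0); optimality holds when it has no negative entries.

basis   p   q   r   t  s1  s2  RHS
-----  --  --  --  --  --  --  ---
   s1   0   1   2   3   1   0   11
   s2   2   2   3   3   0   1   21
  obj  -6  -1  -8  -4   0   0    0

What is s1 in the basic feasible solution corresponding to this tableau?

s1 is basic (row 1); its value is the RHS of that row, 11.

11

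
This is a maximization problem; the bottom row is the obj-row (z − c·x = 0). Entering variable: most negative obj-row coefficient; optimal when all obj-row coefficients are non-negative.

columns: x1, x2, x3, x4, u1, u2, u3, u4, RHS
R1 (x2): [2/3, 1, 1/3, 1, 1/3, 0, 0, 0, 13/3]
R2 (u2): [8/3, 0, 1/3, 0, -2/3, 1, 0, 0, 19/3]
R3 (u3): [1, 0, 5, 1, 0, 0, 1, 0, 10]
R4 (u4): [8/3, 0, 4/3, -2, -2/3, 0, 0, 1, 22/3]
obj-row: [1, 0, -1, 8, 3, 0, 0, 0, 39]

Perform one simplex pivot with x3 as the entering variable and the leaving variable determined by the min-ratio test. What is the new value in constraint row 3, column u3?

Ratio test on column x3 — row 1: (13/3)/(1/3) = 13; row 2: (19/3)/(1/3) = 19; row 3: 10/5 = 2; row 4: (22/3)/(4/3) = 11/2. Minimum is 2 at row 3 (u3 leaves); pivot element 5.
Divide row 3 by 5; eliminate column x3 from the other rows.
In the new row 3, the u3 entry is the old entry divided by the pivot: 1/5 = 1/5.

1/5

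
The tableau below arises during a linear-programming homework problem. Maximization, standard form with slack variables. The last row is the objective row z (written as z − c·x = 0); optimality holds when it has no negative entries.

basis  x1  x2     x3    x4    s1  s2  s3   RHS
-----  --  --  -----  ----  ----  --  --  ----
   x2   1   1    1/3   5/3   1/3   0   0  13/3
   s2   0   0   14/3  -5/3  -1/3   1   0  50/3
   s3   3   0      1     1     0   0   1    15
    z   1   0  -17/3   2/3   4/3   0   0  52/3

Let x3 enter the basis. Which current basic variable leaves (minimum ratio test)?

Column x3 entries and ratios — x2: (13/3)/(1/3) = 13; s2: (50/3)/(14/3) = 25/7; s3: 15/1 = 15.
Smallest ratio is 25/7 in the row of s2, so s2 leaves.

s2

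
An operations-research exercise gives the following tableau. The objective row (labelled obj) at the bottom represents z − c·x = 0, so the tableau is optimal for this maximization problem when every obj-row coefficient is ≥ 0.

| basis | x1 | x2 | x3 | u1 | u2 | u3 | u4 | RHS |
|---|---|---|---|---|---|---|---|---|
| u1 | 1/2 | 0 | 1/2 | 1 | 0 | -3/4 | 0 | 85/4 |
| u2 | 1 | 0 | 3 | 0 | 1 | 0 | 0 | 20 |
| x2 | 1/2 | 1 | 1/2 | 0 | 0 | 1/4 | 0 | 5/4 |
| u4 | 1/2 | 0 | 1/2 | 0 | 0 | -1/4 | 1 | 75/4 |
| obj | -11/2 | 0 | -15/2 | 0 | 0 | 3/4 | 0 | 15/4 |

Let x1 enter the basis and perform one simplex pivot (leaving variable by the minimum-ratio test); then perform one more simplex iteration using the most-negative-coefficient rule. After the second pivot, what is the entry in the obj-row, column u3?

Ratio test on column x1 — row 1: (85/4)/(1/2) = 85/2; row 2: 20/1 = 20; row 3: (5/4)/(1/2) = 5/2; row 4: (75/4)/(1/2) = 75/2. Minimum is 5/2 at row 3 (x2 leaves); pivot element 1/2.
Divide row 3 by 1/2; eliminate column x1 from the other rows.
Second iteration: most negative obj-row entry is -2 in column x3, so x3 enters.
Ratio test on column x3 — row 1: entry 0 ≤ 0; row 2: (35/2)/2 = 35/4; row 3: (5/2)/1 = 5/2; row 4: entry 0 ≤ 0. Minimum is 5/2 at row 3 (x1 leaves); pivot element 1.
Divide row 3 by 1; eliminate column x3 from the other rows.
After both pivots, the entry at the obj-row, column u3 is 9/2.

9/2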